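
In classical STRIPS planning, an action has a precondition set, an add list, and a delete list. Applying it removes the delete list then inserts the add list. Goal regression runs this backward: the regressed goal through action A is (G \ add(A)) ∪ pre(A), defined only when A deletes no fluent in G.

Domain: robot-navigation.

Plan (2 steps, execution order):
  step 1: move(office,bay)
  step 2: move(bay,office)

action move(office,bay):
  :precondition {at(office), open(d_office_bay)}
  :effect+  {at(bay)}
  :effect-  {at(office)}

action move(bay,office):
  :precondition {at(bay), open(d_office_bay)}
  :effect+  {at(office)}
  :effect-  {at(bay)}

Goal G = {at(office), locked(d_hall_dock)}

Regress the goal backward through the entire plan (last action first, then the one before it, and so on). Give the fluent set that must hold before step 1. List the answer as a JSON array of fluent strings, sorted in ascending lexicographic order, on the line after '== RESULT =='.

Work backward from the goal:
  through step 2 (move(bay,office)): drop {at(office)}, keep {locked(d_hall_dock)}, require {at(bay), open(d_office_bay)}
    → {at(bay), locked(d_hall_dock), open(d_office_bay)}
  through step 1 (move(office,bay)): drop {at(bay)}, keep {locked(d_hall_dock), open(d_office_bay)}, require {at(office), open(d_office_bay)}
    → {at(office), locked(d_hall_dock), open(d_office_bay)}

== RESULT ==
["at(office)", "locked(d_hall_dock)", "open(d_office_bay)"]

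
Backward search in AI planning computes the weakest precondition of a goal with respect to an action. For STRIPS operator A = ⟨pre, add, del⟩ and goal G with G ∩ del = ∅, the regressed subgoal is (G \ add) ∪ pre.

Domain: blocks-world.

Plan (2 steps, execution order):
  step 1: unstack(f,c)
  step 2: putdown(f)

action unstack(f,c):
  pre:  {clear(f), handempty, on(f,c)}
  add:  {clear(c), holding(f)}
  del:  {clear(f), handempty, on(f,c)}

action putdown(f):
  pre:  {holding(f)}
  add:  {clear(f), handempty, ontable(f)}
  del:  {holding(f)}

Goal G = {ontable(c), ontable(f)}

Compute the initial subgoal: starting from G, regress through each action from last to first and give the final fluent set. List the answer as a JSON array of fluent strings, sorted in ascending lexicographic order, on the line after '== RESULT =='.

Work backward from the goal:
  through step 2 (putdown(f)): drop {ontable(f)}, keep {ontable(c)}, require {holding(f)}
    → {holding(f), ontable(c)}
  through step 1 (unstack(f,c)): drop {holding(f)}, keep {ontable(c)}, require {clear(f), handempty, on(f,c)}
    → {clear(f), handempty, on(f,c), ontable(c)}

== RESULT ==
["clear(f)", "handempty", "on(f,c)", "ontable(c)"]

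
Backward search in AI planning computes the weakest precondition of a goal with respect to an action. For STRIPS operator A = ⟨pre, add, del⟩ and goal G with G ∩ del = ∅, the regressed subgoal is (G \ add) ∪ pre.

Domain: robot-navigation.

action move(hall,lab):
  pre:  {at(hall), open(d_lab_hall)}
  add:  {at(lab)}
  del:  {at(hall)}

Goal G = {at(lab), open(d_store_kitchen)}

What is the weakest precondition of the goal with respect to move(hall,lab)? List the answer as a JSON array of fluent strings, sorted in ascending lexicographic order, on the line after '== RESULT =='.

Regress:
  G ∩ del = {}  (empty — regression defined)
  G \ add = {at(lab), open(d_store_kitchen)} \ {at(lab)} = {open(d_store_kitchen)}
  ∪ pre   = {open(d_store_kitchen)} ∪ {at(hall), open(d_lab_hall)}
          = {at(hall), open(d_lab_hall), open(d_store_kitchen)}

== RESULT ==
["at(hall)", "open(d_lab_hall)", "open(d_store_kitchen)"]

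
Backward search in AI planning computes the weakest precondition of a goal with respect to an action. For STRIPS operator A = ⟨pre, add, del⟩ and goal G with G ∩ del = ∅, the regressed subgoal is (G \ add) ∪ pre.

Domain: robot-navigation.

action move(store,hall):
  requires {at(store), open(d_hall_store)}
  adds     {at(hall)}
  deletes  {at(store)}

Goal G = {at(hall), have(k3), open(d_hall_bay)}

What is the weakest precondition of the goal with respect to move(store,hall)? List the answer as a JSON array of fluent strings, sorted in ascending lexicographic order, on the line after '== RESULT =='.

Regress:
  G ∩ del = {}  (empty — regression defined)
  G \ add = {at(hall), have(k3), open(d_hall_bay)} \ {at(hall)} = {have(k3), open(d_hall_bay)}
  ∪ pre   = {have(k3), open(d_hall_bay)} ∪ {at(store), open(d_hall_store)}
          = {at(store), have(k3), open(d_hall_bay), open(d_hall_store)}

== RESULT ==
["at(store)", "have(k3)", "open(d_hall_bay)", "open(d_hall_store)"]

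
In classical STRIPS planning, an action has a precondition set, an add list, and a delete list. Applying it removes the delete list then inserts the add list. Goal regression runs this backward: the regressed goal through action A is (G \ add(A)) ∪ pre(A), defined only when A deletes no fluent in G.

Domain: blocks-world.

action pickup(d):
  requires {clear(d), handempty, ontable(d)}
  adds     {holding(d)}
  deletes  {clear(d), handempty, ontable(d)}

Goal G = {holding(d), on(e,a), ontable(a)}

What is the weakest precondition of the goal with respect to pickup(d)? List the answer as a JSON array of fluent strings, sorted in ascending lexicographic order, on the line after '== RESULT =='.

Regress:
  G ∩ del = {}  (empty — regression defined)
  G \ add = {holding(d), on(e,a), ontable(a)} \ {holding(d)} = {on(e,a), ontable(a)}
  ∪ pre   = {on(e,a), ontable(a)} ∪ {clear(d), handempty, ontable(d)}
          = {clear(d), handempty, on(e,a), ontable(a), ontable(d)}

== RESULT ==
["clear(d)", "handempty", "on(e,a)", "ontable(a)", "ontable(d)"]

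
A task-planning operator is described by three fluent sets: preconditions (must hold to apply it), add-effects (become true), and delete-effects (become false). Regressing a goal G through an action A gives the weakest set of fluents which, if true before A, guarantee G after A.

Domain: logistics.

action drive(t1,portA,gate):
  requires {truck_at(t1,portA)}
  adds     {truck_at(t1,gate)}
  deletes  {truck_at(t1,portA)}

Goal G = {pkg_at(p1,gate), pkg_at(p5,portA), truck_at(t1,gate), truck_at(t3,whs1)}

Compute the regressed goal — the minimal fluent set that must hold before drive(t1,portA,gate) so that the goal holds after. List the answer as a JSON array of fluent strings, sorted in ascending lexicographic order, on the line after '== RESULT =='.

Regress:
  G ∩ del = {}  (empty — regression defined)
  G \ add = {pkg_at(p1,gate), pkg_at(p5,portA), truck_at(t1,gate), truck_at(t3,whs1)} \ {truck_at(t1,gate)} = {pkg_at(p1,gate), pkg_at(p5,portA), truck_at(t3,whs1)}
  ∪ pre   = {pkg_at(p1,gate), pkg_at(p5,portA), truck_at(t3,whs1)} ∪ {truck_at(t1,portA)}
          = {pkg_at(p1,gate), pkg_at(p5,portA), truck_at(t1,portA), truck_at(t3,whs1)}

== RESULT ==
["pkg_at(p1,gate)", "pkg_at(p5,portA)", "truck_at(t1,portA)", "truck_at(t3,whs1)"]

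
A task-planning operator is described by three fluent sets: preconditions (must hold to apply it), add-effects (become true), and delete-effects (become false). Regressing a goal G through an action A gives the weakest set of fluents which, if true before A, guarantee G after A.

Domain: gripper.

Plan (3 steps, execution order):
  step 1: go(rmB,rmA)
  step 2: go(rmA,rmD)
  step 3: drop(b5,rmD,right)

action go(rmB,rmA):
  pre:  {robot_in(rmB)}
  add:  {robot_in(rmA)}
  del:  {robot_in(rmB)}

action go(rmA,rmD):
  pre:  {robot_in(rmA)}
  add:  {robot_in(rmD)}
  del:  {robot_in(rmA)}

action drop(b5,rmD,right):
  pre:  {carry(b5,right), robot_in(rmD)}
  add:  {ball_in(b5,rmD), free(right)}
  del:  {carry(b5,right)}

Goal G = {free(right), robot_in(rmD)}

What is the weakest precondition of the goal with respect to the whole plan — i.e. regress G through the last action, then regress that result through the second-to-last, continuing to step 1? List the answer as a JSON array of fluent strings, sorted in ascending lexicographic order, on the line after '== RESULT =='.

Work backward from the goal:
  through step 3 (drop(b5,rmD,right)): drop {free(right)}, keep {robot_in(rmD)}, require {carry(b5,right), robot_in(rmD)}
    → {carry(b5,right), robot_in(rmD)}
  through step 2 (go(rmA,rmD)): drop {robot_in(rmD)}, keep {carry(b5,right)}, require {robot_in(rmA)}
    → {carry(b5,right), robot_in(rmA)}
  through step 1 (go(rmB,rmA)): drop {robot_in(rmA)}, keep {carry(b5,right)}, require {robot_in(rmB)}
    → {carry(b5,right), robot_in(rmB)}

== RESULT ==
["carry(b5,right)", "robot_in(rmB)"]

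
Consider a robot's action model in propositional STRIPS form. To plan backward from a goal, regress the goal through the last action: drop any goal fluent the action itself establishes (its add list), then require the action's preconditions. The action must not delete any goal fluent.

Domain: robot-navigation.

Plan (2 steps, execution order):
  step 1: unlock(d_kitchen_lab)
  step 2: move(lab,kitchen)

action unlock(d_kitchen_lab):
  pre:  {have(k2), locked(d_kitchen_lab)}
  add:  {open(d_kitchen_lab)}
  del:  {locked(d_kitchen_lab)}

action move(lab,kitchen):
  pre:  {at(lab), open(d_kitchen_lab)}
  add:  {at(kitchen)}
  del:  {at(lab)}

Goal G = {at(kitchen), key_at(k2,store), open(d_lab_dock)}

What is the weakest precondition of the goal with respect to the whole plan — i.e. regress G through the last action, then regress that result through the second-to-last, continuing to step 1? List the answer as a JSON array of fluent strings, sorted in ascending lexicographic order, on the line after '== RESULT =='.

Work backward from the goal:
  through step 2 (move(lab,kitchen)): drop {at(kitchen)}, keep {key_at(k2,store), open(d_lab_dock)}, require {at(lab), open(d_kitchen_lab)}
    → {at(lab), key_at(k2,store), open(d_kitchen_lab), open(d_lab_dock)}
  through step 1 (unlock(d_kitchen_lab)): drop {open(d_kitchen_lab)}, keep {at(lab), key_at(k2,store), open(d_lab_dock)}, require {have(k2), locked(d_kitchen_lab)}
    → {at(lab), have(k2), key_at(k2,store), locked(d_kitchen_lab), open(d_lab_dock)}

== RESULT ==
["at(lab)", "have(k2)", "key_at(k2,store)", "locked(d_kitchen_lab)", "open(d_lab_dock)"]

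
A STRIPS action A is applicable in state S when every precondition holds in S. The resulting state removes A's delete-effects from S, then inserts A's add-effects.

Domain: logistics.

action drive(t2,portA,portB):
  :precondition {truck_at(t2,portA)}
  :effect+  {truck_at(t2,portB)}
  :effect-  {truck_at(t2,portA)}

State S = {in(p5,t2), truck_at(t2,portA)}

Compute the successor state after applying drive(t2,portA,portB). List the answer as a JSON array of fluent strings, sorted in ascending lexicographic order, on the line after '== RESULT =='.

Compute (S \ del) ∪ add:
  pre ⊆ S: {truck_at(t2,portA)} ⊆ S  — applicable
  S \ del = {in(p5,t2)}
  ∪ add   = {in(p5,t2), truck_at(t2,portB)}

== RESULT ==
["in(p5,t2)", "truck_at(t2,portB)"]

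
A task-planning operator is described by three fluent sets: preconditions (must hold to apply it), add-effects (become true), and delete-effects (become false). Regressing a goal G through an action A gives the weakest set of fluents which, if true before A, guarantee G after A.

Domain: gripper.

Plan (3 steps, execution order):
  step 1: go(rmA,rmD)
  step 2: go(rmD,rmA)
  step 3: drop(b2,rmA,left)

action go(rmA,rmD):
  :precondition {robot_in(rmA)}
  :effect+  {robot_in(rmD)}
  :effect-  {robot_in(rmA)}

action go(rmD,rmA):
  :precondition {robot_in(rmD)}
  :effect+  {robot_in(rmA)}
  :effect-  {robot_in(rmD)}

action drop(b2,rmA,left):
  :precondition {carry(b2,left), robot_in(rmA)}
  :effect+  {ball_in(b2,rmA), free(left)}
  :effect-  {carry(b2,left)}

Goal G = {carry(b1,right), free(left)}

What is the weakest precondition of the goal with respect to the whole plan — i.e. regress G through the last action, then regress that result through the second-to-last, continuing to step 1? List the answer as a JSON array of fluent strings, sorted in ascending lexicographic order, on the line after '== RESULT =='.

Regress step by step:
  through step 3 (drop(b2,rmA,left)): drop {free(left)}, keep {carry(b1,right)}, require {carry(b2,left), robot_in(rmA)}
    → {carry(b1,right), carry(b2,left), robot_in(rmA)}
  through step 2 (go(rmD,rmA)): drop {robot_in(rmA)}, keep {carry(b1,right), carry(b2,left)}, require {robot_in(rmD)}
    → {carry(b1,right), carry(b2,left), robot_in(rmD)}
  through step 1 (go(rmA,rmD)): drop {robot_in(rmD)}, keep {carry(b1,right), carry(b2,left)}, require {robot_in(rmA)}
    → {carry(b1,right), carry(b2,left), robot_in(rmA)}

== RESULT ==
["carry(b1,right)", "carry(b2,left)", "robot_in(rmA)"]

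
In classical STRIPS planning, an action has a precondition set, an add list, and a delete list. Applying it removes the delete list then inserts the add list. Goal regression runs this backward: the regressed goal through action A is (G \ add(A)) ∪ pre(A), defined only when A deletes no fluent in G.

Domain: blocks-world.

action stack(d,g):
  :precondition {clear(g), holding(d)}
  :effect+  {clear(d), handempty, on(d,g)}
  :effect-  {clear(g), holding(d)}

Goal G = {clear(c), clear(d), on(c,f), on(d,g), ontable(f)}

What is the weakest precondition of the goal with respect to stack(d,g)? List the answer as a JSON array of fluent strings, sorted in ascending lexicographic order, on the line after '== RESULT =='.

Compute (G \ add) ∪ pre:
  G ∩ del = {}  (empty — regression defined)
  G \ add = {clear(c), clear(d), on(c,f), on(d,g), ontable(f)} \ {clear(d), handempty, on(d,g)} = {clear(c), on(c,f), ontable(f)}
  ∪ pre   = {clear(c), on(c,f), ontable(f)} ∪ {clear(g), holding(d)}
          = {clear(c), clear(g), holding(d), on(c,f), ontable(f)}

== RESULT ==
["clear(c)", "clear(g)", "holding(d)", "on(c,f)", "ontable(f)"]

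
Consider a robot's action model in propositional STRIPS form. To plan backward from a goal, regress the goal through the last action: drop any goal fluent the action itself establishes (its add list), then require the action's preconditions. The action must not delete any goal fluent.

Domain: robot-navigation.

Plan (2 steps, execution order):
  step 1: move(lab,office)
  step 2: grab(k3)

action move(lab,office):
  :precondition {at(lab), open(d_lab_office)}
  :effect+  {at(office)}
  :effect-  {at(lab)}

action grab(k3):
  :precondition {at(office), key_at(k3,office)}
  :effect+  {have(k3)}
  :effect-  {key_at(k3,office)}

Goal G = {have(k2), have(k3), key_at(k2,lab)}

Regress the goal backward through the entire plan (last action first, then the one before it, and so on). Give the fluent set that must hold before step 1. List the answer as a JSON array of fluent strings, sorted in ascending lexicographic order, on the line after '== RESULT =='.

Regress step by step:
  through step 2 (grab(k3)): drop {have(k3)}, keep {have(k2), key_at(k2,lab)}, require {at(office), key_at(k3,office)}
    → {at(office), have(k2), key_at(k2,lab), key_at(k3,office)}
  through step 1 (move(lab,office)): drop {at(office)}, keep {have(k2), key_at(k2,lab), key_at(k3,office)}, require {at(lab), open(d_lab_office)}
    → {at(lab), have(k2), key_at(k2,lab), key_at(k3,office), open(d_lab_office)}

== RESULT ==
["at(lab)", "have(k2)", "key_at(k2,lab)", "key_at(k3,office)", "open(d_lab_office)"]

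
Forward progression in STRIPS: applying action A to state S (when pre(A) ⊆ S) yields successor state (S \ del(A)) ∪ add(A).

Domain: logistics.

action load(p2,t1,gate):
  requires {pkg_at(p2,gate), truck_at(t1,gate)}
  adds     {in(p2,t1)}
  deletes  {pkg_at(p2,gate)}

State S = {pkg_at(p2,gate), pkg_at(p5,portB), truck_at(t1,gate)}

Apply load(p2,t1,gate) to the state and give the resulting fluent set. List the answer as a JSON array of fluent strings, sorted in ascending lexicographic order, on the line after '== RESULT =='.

Compute (S \ del) ∪ add:
  pre ⊆ S: {pkg_at(p2,gate), truck_at(t1,gate)} ⊆ S  — applicable
  S \ del = {pkg_at(p5,portB), truck_at(t1,gate)}
  ∪ add   = {in(p2,t1), pkg_at(p5,portB), truck_at(t1,gate)}

== RESULT ==
["in(p2,t1)", "pkg_at(p5,portB)", "truck_at(t1,gate)"]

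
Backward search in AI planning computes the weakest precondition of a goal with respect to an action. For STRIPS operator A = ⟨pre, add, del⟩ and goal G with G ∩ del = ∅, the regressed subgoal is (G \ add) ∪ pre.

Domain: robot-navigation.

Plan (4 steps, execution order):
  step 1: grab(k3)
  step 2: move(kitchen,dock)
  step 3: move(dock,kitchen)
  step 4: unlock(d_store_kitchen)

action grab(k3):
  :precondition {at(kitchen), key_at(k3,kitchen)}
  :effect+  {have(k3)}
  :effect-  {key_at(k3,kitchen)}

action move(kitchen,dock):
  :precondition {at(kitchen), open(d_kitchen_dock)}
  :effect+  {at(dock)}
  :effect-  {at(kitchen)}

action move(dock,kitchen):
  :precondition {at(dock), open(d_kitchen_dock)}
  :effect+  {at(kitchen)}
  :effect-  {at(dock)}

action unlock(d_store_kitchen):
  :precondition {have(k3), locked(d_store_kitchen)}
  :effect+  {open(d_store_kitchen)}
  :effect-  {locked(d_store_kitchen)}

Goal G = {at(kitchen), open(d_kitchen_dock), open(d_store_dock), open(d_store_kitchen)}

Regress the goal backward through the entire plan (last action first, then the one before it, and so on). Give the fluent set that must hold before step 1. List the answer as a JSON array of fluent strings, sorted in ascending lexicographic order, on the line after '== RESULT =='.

Work backward from the goal:
  through step 4 (unlock(d_store_kitchen)): drop {open(d_store_kitchen)}, keep {at(kitchen), open(d_kitchen_dock), open(d_store_dock)}, require {have(k3), locked(d_store_kitchen)}
    → {at(kitchen), have(k3), locked(d_store_kitchen), open(d_kitchen_dock), open(d_store_dock)}
  through step 3 (move(dock,kitchen)): drop {at(kitchen)}, keep {have(k3), locked(d_store_kitchen), open(d_kitchen_dock), open(d_store_dock)}, require {at(dock), open(d_kitchen_dock)}
    → {at(dock), have(k3), locked(d_store_kitchen), open(d_kitchen_dock), open(d_store_dock)}
  through step 2 (move(kitchen,dock)): drop {at(dock)}, keep {have(k3), locked(d_store_kitchen), open(d_kitchen_dock), open(d_store_dock)}, require {at(kitchen), open(d_kitchen_dock)}
    → {at(kitchen), have(k3), locked(d_store_kitchen), open(d_kitchen_dock), open(d_store_dock)}
  through step 1 (grab(k3)): drop {have(k3)}, keep {at(kitchen), locked(d_store_kitchen), open(d_kitchen_dock), open(d_store_dock)}, require {at(kitchen), key_at(k3,kitchen)}
    → {at(kitchen), key_at(k3,kitchen), locked(d_store_kitchen), open(d_kitchen_dock), open(d_store_dock)}

== RESULT ==
["at(kitchen)", "key_at(k3,kitchen)", "locked(d_store_kitchen)", "open(d_kitchen_dock)", "open(d_store_dock)"]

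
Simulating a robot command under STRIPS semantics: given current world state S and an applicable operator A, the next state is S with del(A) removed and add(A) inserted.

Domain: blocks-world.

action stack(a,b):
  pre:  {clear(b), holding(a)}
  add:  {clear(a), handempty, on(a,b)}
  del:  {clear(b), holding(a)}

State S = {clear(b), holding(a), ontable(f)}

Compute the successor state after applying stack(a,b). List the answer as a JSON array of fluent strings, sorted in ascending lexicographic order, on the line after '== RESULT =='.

Progress:
  pre ⊆ S: {clear(b), holding(a)} ⊆ S  — applicable
  S \ del = {ontable(f)}
  ∪ add   = {clear(a), handempty, on(a,b), ontable(f)}

== RESULT ==
["clear(a)", "handempty", "on(a,b)", "ontable(f)"]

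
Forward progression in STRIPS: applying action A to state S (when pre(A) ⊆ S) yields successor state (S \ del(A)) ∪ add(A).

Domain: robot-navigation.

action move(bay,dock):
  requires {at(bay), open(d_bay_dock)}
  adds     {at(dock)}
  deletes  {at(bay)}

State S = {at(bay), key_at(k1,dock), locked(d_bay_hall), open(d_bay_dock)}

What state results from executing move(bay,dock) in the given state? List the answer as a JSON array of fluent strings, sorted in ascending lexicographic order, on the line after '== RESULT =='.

Progress:
  pre ⊆ S: {at(bay), open(d_bay_dock)} ⊆ S  — applicable
  S \ del = {key_at(k1,dock), locked(d_bay_hall), open(d_bay_dock)}
  ∪ add   = {at(dock), key_at(k1,dock), locked(d_bay_hall), open(d_bay_dock)}

== RESULT ==
["at(dock)", "key_at(k1,dock)", "locked(d_bay_hall)", "open(d_bay_dock)"]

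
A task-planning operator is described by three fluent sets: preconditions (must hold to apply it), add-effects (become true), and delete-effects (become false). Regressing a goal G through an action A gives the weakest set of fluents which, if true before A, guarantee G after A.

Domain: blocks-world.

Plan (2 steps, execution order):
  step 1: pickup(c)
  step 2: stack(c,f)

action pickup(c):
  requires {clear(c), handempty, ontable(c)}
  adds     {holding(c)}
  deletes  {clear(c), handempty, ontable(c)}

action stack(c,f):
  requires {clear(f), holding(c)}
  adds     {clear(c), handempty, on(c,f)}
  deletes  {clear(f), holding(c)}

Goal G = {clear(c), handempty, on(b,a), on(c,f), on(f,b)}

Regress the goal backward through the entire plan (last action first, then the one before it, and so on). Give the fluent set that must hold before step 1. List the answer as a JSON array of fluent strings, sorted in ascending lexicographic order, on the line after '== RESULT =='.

Regress step by step:
  through step 2 (stack(c,f)): drop {clear(c), handempty, on(c,f)}, keep {on(b,a), on(f,b)}, require {clear(f), holding(c)}
    → {clear(f), holding(c), on(b,a), on(f,b)}
  through step 1 (pickup(c)): drop {holding(c)}, keep {clear(f), on(b,a), on(f,b)}, require {clear(c), handempty, ontable(c)}
    → {clear(c), clear(f), handempty, on(b,a), on(f,b), ontable(c)}

== RESULT ==
["clear(c)", "clear(f)", "handempty", "on(b,a)", "on(f,b)", "ontable(c)"]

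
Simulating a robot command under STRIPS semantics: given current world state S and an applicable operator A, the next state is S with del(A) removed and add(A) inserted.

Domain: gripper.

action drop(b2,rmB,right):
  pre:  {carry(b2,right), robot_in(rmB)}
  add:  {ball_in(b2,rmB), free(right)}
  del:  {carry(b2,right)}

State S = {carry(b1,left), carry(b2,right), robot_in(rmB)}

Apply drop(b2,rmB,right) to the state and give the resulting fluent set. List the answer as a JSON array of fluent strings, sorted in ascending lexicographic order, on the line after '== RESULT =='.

Compute (S \ del) ∪ add:
  pre ⊆ S: {carry(b2,right), robot_in(rmB)} ⊆ S  — applicable
  S \ del = {carry(b1,left), robot_in(rmB)}
  ∪ add   = {ball_in(b2,rmB), carry(b1,left), free(right), robot_in(rmB)}

== RESULT ==
["ball_in(b2,rmB)", "carry(b1,left)", "free(right)", "robot_in(rmB)"]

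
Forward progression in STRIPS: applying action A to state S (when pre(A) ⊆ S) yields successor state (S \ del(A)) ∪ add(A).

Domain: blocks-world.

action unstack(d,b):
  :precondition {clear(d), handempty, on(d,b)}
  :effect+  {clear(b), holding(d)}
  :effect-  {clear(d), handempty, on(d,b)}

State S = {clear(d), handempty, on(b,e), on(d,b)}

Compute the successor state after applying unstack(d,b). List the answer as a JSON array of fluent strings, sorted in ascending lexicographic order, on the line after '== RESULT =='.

Compute (S \ del) ∪ add:
  pre ⊆ S: {clear(d), handempty, on(d,b)} ⊆ S  — applicable
  S \ del = {on(b,e)}
  ∪ add   = {clear(b), holding(d), on(b,e)}

== RESULT ==
["clear(b)", "holding(d)", "on(b,e)"]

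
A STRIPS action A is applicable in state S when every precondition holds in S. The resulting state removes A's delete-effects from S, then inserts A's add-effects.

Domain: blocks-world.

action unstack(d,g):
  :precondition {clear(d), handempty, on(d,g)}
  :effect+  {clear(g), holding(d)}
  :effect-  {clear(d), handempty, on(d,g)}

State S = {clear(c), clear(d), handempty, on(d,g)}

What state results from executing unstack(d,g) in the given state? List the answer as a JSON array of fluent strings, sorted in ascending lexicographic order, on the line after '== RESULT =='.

Compute (S \ del) ∪ add:
  pre ⊆ S: {clear(d), handempty, on(d,g)} ⊆ S  — applicable
  S \ del = {clear(c)}
  ∪ add   = {clear(c), clear(g), holding(d)}

== RESULT ==
["clear(c)", "clear(g)", "holding(d)"]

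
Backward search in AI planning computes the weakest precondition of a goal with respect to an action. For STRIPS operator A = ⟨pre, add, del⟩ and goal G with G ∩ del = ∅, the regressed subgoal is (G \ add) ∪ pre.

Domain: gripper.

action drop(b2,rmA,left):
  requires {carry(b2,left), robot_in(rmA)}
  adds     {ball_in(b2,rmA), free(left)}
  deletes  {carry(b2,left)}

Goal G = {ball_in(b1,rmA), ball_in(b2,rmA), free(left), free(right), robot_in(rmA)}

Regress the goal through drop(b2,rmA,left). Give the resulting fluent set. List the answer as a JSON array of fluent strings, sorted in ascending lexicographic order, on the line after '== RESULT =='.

Regress:
  G ∩ del = {}  (empty — regression defined)
  G \ add = {ball_in(b1,rmA), ball_in(b2,rmA), free(left), free(right), robot_in(rmA)} \ {ball_in(b2,rmA), free(left)} = {ball_in(b1,rmA), free(right), robot_in(rmA)}
  ∪ pre   = {ball_in(b1,rmA), free(right), robot_in(rmA)} ∪ {carry(b2,left), robot_in(rmA)}
          = {ball_in(b1,rmA), carry(b2,left), free(right), robot_in(rmA)}

== RESULT ==
["ball_in(b1,rmA)", "carry(b2,left)", "free(right)", "robot_in(rmA)"]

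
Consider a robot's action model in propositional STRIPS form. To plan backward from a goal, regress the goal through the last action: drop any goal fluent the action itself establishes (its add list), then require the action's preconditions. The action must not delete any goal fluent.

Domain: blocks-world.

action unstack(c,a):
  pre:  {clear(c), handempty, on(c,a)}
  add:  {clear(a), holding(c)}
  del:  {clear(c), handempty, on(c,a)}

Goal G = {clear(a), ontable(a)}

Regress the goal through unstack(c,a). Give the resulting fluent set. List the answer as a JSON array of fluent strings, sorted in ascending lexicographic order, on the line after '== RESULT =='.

Regress:
  G ∩ del = {}  (empty — regression defined)
  G \ add = {clear(a), ontable(a)} \ {clear(a), holding(c)} = {ontable(a)}
  ∪ pre   = {ontable(a)} ∪ {clear(c), handempty, on(c,a)}
          = {clear(c), handempty, on(c,a), ontable(a)}

== RESULT ==
["clear(c)", "handempty", "on(c,a)", "ontable(a)"]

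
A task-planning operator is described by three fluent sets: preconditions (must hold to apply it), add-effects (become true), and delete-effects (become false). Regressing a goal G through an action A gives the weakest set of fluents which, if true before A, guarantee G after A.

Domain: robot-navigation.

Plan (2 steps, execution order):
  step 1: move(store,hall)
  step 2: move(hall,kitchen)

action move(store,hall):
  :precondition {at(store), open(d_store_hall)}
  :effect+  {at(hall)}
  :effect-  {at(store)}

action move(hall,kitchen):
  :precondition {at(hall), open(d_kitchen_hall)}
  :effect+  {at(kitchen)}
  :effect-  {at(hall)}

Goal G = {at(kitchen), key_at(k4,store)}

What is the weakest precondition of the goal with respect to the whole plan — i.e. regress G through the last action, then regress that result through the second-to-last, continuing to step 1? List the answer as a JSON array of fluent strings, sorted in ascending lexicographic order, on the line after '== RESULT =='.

Work backward from the goal:
  through step 2 (move(hall,kitchen)): drop {at(kitchen)}, keep {key_at(k4,store)}, require {at(hall), open(d_kitchen_hall)}
    → {at(hall), key_at(k4,store), open(d_kitchen_hall)}
  through step 1 (move(store,hall)): drop {at(hall)}, keep {key_at(k4,store), open(d_kitchen_hall)}, require {at(store), open(d_store_hall)}
    → {at(store), key_at(k4,store), open(d_kitchen_hall), open(d_store_hall)}

== RESULT ==
["at(store)", "key_at(k4,store)", "open(d_kitchen_hall)", "open(d_store_hall)"]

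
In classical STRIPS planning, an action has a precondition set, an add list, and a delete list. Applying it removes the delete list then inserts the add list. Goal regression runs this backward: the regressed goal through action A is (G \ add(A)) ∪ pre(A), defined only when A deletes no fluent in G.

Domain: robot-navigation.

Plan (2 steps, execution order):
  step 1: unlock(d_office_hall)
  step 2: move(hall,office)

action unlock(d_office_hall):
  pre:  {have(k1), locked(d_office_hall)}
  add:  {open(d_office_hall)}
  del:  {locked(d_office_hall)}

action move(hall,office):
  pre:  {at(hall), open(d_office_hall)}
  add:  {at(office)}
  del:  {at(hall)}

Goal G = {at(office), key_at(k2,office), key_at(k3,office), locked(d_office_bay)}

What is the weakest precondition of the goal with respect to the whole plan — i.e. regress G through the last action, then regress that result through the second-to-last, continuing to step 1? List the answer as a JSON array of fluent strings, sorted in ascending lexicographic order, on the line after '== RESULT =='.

Regress step by step:
  through step 2 (move(hall,office)): drop {at(office)}, keep {key_at(k2,office), key_at(k3,office), locked(d_office_bay)}, require {at(hall), open(d_office_hall)}
    → {at(hall), key_at(k2,office), key_at(k3,office), locked(d_office_bay), open(d_office_hall)}
  through step 1 (unlock(d_office_hall)): drop {open(d_office_hall)}, keep {at(hall), key_at(k2,office), key_at(k3,office), locked(d_office_bay)}, require {have(k1), locked(d_office_hall)}
    → {at(hall), have(k1), key_at(k2,office), key_at(k3,office), locked(d_office_bay), locked(d_office_hall)}

== RESULT ==
["at(hall)", "have(k1)", "key_at(k2,office)", "key_at(k3,office)", "locked(d_office_bay)", "locked(d_office_hall)"]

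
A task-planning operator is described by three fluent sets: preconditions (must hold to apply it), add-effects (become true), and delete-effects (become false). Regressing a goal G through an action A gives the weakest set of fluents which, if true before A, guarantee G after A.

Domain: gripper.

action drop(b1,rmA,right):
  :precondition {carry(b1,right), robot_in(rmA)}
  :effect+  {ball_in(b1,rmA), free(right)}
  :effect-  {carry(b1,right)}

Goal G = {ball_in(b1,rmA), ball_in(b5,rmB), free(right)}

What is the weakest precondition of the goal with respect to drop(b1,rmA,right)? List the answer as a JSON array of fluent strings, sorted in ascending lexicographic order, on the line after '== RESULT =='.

Compute (G \ add) ∪ pre:
  G ∩ del = {}  (empty — regression defined)
  G \ add = {ball_in(b1,rmA), ball_in(b5,rmB), free(right)} \ {ball_in(b1,rmA), free(right)} = {ball_in(b5,rmB)}
  ∪ pre   = {ball_in(b5,rmB)} ∪ {carry(b1,right), robot_in(rmA)}
          = {ball_in(b5,rmB), carry(b1,right), robot_in(rmA)}

== RESULT ==
["ball_in(b5,rmB)", "carry(b1,right)", "robot_in(rmA)"]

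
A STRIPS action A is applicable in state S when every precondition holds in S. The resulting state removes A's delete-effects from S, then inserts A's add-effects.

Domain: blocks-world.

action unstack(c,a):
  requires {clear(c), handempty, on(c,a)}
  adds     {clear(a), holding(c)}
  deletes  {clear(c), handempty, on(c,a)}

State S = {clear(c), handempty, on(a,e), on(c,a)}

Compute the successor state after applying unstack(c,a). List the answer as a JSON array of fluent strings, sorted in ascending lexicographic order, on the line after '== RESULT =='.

Compute (S \ del) ∪ add:
  pre ⊆ S: {clear(c), handempty, on(c,a)} ⊆ S  — applicable
  S \ del = {on(a,e)}
  ∪ add   = {clear(a), holding(c), on(a,e)}

== RESULT ==
["clear(a)", "holding(c)", "on(a,e)"]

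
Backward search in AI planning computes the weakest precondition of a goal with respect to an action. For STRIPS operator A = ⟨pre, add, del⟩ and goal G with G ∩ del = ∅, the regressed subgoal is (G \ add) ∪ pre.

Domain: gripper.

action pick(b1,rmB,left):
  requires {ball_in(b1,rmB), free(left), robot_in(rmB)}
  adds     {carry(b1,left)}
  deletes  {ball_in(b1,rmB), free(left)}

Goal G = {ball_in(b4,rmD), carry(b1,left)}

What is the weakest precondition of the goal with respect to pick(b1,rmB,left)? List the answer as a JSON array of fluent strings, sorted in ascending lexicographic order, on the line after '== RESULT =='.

Compute (G \ add) ∪ pre:
  G ∩ del = {}  (empty — regression defined)
  G \ add = {ball_in(b4,rmD), carry(b1,left)} \ {carry(b1,left)} = {ball_in(b4,rmD)}
  ∪ pre   = {ball_in(b4,rmD)} ∪ {ball_in(b1,rmB), free(left), robot_in(rmB)}
          = {ball_in(b1,rmB), ball_in(b4,rmD), free(left), robot_in(rmB)}

== RESULT ==
["ball_in(b1,rmB)", "ball_in(b4,rmD)", "free(left)", "robot_in(rmB)"]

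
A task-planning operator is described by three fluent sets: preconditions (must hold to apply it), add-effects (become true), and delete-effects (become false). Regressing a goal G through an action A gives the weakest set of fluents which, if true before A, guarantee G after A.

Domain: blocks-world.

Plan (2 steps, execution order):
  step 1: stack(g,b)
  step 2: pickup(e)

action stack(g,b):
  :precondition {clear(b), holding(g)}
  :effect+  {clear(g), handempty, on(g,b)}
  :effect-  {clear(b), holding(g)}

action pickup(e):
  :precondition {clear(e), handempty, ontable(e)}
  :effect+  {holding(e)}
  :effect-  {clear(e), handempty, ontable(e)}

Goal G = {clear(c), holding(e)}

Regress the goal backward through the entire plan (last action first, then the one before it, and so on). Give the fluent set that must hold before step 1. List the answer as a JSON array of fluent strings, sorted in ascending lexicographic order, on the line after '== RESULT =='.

Regress step by step:
  through step 2 (pickup(e)): drop {holding(e)}, keep {clear(c)}, require {clear(e), handempty, ontable(e)}
    → {clear(c), clear(e), handempty, ontable(e)}
  through step 1 (stack(g,b)): drop {handempty}, keep {clear(c), clear(e), ontable(e)}, require {clear(b), holding(g)}
    → {clear(b), clear(c), clear(e), holding(g), ontable(e)}

== RESULT ==
["clear(b)", "clear(c)", "clear(e)", "holding(g)", "ontable(e)"]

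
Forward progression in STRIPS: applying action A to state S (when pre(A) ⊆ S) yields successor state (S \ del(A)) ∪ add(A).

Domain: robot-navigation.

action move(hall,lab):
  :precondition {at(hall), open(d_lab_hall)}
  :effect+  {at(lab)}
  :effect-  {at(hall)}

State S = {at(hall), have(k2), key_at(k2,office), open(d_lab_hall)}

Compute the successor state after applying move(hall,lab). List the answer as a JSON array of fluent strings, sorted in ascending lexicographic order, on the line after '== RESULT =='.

Compute (S \ del) ∪ add:
  pre ⊆ S: {at(hall), open(d_lab_hall)} ⊆ S  — applicable
  S \ del = {have(k2), key_at(k2,office), open(d_lab_hall)}
  ∪ add   = {at(lab), have(k2), key_at(k2,office), open(d_lab_hall)}

== RESULT ==
["at(lab)", "have(k2)", "key_at(k2,office)", "open(d_lab_hall)"]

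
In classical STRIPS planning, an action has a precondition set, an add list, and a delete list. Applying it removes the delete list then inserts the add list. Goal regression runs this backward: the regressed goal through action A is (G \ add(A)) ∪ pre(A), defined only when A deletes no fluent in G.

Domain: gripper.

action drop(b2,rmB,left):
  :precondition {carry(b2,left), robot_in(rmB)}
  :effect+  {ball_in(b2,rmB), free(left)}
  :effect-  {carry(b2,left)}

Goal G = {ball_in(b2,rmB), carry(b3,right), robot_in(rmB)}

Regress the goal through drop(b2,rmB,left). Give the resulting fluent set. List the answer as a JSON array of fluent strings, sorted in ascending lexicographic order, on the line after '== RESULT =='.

Regress:
  G ∩ del = {}  (empty — regression defined)
  G \ add = {ball_in(b2,rmB), carry(b3,right), robot_in(rmB)} \ {ball_in(b2,rmB), free(left)} = {carry(b3,right), robot_in(rmB)}
  ∪ pre   = {carry(b3,right), robot_in(rmB)} ∪ {carry(b2,left), robot_in(rmB)}
          = {carry(b2,left), carry(b3,right), robot_in(rmB)}

== RESULT ==
["carry(b2,left)", "carry(b3,right)", "robot_in(rmB)"]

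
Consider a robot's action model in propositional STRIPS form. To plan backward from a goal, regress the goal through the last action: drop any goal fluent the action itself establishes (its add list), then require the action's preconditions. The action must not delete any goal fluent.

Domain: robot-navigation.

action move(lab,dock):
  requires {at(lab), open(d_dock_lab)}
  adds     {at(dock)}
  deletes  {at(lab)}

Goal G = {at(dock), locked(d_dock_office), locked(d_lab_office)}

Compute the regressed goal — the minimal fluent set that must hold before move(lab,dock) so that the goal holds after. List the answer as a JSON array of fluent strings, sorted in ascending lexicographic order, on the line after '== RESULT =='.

Regress:
  G ∩ del = {}  (empty — regression defined)
  G \ add = {at(dock), locked(d_dock_office), locked(d_lab_office)} \ {at(dock)} = {locked(d_dock_office), locked(d_lab_office)}
  ∪ pre   = {locked(d_dock_office), locked(d_lab_office)} ∪ {at(lab), open(d_dock_lab)}
          = {at(lab), locked(d_dock_office), locked(d_lab_office), open(d_dock_lab)}

== RESULT ==
["at(lab)", "locked(d_dock_office)", "locked(d_lab_office)", "open(d_dock_lab)"]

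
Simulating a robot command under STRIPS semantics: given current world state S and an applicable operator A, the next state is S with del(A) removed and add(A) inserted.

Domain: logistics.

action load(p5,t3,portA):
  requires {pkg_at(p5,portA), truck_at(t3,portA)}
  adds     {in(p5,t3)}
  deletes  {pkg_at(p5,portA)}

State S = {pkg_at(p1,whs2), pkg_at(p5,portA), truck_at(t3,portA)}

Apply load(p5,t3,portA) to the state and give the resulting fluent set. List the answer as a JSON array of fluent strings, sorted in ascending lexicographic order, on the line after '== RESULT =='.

Progress:
  pre ⊆ S: {pkg_at(p5,portA), truck_at(t3,portA)} ⊆ S  — applicable
  S \ del = {pkg_at(p1,whs2), truck_at(t3,portA)}
  ∪ add   = {in(p5,t3), pkg_at(p1,whs2), truck_at(t3,portA)}

== RESULT ==
["in(p5,t3)", "pkg_at(p1,whs2)", "truck_at(t3,portA)"]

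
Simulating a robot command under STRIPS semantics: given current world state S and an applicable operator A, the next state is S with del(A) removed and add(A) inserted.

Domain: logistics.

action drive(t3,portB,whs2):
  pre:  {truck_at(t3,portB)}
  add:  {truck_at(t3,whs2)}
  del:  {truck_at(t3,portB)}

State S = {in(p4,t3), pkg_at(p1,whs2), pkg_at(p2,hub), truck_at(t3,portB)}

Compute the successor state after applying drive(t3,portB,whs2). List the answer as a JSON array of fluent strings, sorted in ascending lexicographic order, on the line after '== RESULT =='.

Compute (S \ del) ∪ add:
  pre ⊆ S: {truck_at(t3,portB)} ⊆ S  — applicable
  S \ del = {in(p4,t3), pkg_at(p1,whs2), pkg_at(p2,hub)}
  ∪ add   = {in(p4,t3), pkg_at(p1,whs2), pkg_at(p2,hub), truck_at(t3,whs2)}

== RESULT ==
["in(p4,t3)", "pkg_at(p1,whs2)", "pkg_at(p2,hub)", "truck_at(t3,whs2)"]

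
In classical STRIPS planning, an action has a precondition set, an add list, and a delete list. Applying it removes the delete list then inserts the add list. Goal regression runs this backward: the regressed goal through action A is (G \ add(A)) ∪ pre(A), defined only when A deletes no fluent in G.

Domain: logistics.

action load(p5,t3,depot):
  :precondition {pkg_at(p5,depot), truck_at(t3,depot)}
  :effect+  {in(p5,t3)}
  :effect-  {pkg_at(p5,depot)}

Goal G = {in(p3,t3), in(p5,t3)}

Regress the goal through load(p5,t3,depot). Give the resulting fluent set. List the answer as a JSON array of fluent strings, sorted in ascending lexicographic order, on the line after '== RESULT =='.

Compute (G \ add) ∪ pre:
  G ∩ del = {}  (empty — regression defined)
  G \ add = {in(p3,t3), in(p5,t3)} \ {in(p5,t3)} = {in(p3,t3)}
  ∪ pre   = {in(p3,t3)} ∪ {pkg_at(p5,depot), truck_at(t3,depot)}
          = {in(p3,t3), pkg_at(p5,depot), truck_at(t3,depot)}

== RESULT ==
["in(p3,t3)", "pkg_at(p5,depot)", "truck_at(t3,depot)"]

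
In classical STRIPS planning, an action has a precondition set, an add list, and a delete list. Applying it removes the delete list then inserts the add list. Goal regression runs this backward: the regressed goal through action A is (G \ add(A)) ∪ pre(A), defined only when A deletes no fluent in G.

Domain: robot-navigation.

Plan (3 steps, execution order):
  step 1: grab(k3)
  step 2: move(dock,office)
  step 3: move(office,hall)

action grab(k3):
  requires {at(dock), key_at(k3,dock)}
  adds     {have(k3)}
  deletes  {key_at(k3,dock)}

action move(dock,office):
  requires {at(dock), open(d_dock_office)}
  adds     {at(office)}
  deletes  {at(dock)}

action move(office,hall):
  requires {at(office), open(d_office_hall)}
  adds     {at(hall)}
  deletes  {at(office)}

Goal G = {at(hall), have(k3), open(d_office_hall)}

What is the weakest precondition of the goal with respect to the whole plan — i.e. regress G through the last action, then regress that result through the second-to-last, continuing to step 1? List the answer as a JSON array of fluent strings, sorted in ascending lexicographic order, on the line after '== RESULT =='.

Regress step by step:
  through step 3 (move(office,hall)): drop {at(hall)}, keep {have(k3), open(d_office_hall)}, require {at(office), open(d_office_hall)}
    → {at(office), have(k3), open(d_office_hall)}
  through step 2 (move(dock,office)): drop {at(office)}, keep {have(k3), open(d_office_hall)}, require {at(dock), open(d_dock_office)}
    → {at(dock), have(k3), open(d_dock_office), open(d_office_hall)}
  through step 1 (grab(k3)): drop {have(k3)}, keep {at(dock), open(d_dock_office), open(d_office_hall)}, require {at(dock), key_at(k3,dock)}
    → {at(dock), key_at(k3,dock), open(d_dock_office), open(d_office_hall)}

== RESULT ==
["at(dock)", "key_at(k3,dock)", "open(d_dock_office)", "open(d_office_hall)"]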